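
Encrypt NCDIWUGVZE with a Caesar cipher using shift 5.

SHINBZLAEJ

N(13): 13+5=18 → S
C(2): 2+5=7 → H
D(3): 3+5=8 → I
I(8): 8+5=13 → N
W(22): 22+5=27≡1 → B
U(20): 20+5=25 → Z
G(6): 6+5=11 → L
V(21): 21+5=26≡0 → A
Z(25): 25+5=30≡4 → E
E(4): 4+5=9 → J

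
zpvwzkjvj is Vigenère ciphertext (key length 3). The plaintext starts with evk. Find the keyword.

vul

Subtract each crib letter from the matching ciphertext letter (mod 26):
z(25)−e(4)=21 → v
p(15)−v(21)=-6≡20 → u
v(21)−k(10)=11 → l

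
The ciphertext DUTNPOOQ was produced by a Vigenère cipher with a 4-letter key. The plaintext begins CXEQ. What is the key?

BXPX

Subtract each crib letter from the matching ciphertext letter (mod 26):
D(3)−C(2)=1 → B
U(20)−X(23)=-3≡23 → X
T(19)−E(4)=15 → P
N(13)−Q(16)=-3≡23 → X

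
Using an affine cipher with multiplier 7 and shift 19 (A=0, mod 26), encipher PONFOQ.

P(15): 7·15+19=124≡20 → U
O(14): 7·14+19=117≡13 → N
N(13): 7·13+19=110≡6 → G
F(5): 7·5+19=54≡2 → C
O(14): 7·14+19=117≡13 → N
Q(16): 7·16+19=131≡1 → B

UNGCNB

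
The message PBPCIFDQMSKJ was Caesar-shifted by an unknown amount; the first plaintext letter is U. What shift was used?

From the crib: P(15)−U(20)=-5≡21, so the shift is 21.

21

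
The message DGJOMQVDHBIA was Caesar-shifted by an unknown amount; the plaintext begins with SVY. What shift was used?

11

From the crib: D(3)−S(18)=-15≡11, so the shift is 11.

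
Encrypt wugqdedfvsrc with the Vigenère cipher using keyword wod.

Repeat the key across the message: wodwodwodwod
w(22)+w(22): 44≡18 → s
u(20)+o(14): 34≡8 → i
g(6)+d(3): 9 → j
q(16)+w(22): 38≡12 → m
d(3)+o(14): 17 → r
e(4)+d(3): 7 → h
d(3)+w(22): 25 → z
f(5)+o(14): 19 → t
v(21)+d(3): 24 → y
s(18)+w(22): 40≡14 → o
r(17)+o(14): 31≡5 → f
c(2)+d(3): 5 → f

sijmrhztyoff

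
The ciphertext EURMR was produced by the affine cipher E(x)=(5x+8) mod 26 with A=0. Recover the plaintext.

The inverse of 5 mod 26 is 21, since 5·21=105≡1. Apply D(y)=21·(y−8) mod 26:
E(4): 21·(4−8)=-84≡20 → U
U(20): 21·(20−8)=252≡18 → S
R(17): 21·(17−8)=189≡7 → H
M(12): 21·(12−8)=84≡6 → G
R(17): 21·(17−8)=189≡7 → H

USHGH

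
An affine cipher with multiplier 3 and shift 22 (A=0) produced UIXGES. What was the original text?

IEJMUQ

The inverse of 3 mod 26 is 9, since 3·9=27≡1. Apply D(y)=9·(y−22) mod 26:
U(20): 9·(20−22)=-18≡8 → I
I(8): 9·(8−22)=-126≡4 → E
X(23): 9·(23−22)=9 → J
G(6): 9·(6−22)=-144≡12 → M
E(4): 9·(4−22)=-162≡20 → U
S(18): 9·(18−22)=-36≡16 → Q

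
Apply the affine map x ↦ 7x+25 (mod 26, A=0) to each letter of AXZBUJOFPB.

ZESGJKTIAG

A(0): 7·0+25=25 → Z
X(23): 7·23+25=186≡4 → E
Z(25): 7·25+25=200≡18 → S
B(1): 7·1+25=32≡6 → G
U(20): 7·20+25=165≡9 → J
J(9): 7·9+25=88≡10 → K
O(14): 7·14+25=123≡19 → T
F(5): 7·5+25=60≡8 → I
P(15): 7·15+25=130≡0 → A
B(1): 7·1+25=32≡6 → G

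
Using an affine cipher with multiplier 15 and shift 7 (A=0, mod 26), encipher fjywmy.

f(5): 15·5+7=82≡4 → e
j(9): 15·9+7=142≡12 → m
y(24): 15·24+7=367≡3 → d
w(22): 15·22+7=337≡25 → z
m(12): 15·12+7=187≡5 → f
y(24): 15·24+7=367≡3 → d

emdzfd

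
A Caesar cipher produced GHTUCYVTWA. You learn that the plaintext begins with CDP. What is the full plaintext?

From the crib: G(6)−C(2)=4, so the shift is 4.
Subtract 4 from each ciphertext letter:
G(6): 6−4=2 → C
H(7): 7−4=3 → D
T(19): 19−4=15 → P
U(20): 20−4=16 → Q
C(2): 2−4=-2≡24 → Y
Y(24): 24−4=20 → U
V(21): 21−4=17 → R
T(19): 19−4=15 → P
W(22): 22−4=18 → S
A(0): 0−4=-4≡22 → W

CDPQYURPSW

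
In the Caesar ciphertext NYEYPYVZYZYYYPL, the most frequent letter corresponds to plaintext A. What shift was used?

The most frequent ciphertext letter is Y (appears 7 times).
Y is position 24; A is position 0.
Shift = 24.

24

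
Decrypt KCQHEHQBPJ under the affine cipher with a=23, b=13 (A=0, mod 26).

The inverse of 23 mod 26 is 17, since 23·17=391≡1. Apply D(y)=17·(y−13) mod 26:
K(10): 17·(10−13)=-51≡1 → B
C(2): 17·(2−13)=-187≡21 → V
Q(16): 17·(16−13)=51≡25 → Z
H(7): 17·(7−13)=-102≡2 → C
E(4): 17·(4−13)=-153≡3 → D
H(7): 17·(7−13)=-102≡2 → C
Q(16): 17·(16−13)=51≡25 → Z
B(1): 17·(1−13)=-204≡4 → E
P(15): 17·(15−13)=34≡8 → I
J(9): 17·(9−13)=-68≡10 → K

BVZCDCZEIK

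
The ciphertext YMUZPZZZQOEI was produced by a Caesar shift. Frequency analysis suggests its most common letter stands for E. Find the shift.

The most frequent ciphertext letter is Z (appears 4 times).
Z is position 25; E is position 4.
Shift = 21.

21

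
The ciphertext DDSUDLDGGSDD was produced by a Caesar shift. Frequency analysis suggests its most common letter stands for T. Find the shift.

10

The most frequent ciphertext letter is D (appears 6 times).
D is position 3; T is position 19.
Shift = -16≡10.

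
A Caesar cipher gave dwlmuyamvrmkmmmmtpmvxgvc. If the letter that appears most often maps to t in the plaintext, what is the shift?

19

The most frequent ciphertext letter is m (appears 8 times).
m is position 12; t is position 19.
Shift = -7≡19.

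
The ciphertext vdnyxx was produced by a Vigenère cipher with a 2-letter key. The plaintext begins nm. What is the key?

Subtract each crib letter from the matching ciphertext letter (mod 26):
v(21)−n(13)=8 → i
d(3)−m(12)=-9≡17 → r

ir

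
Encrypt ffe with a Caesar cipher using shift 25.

f(5): 5+25=30≡4 → e
f(5): 5+25=30≡4 → e
e(4): 4+25=29≡3 → d

eed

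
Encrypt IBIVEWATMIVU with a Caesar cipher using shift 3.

I(8): 8+3=11 → L
B(1): 1+3=4 → E
I(8): 8+3=11 → L
V(21): 21+3=24 → Y
E(4): 4+3=7 → H
W(22): 22+3=25 → Z
A(0): 0+3=3 → D
T(19): 19+3=22 → W
M(12): 12+3=15 → P
I(8): 8+3=11 → L
V(21): 21+3=24 → Y
U(20): 20+3=23 → X

LELYHZDWPLYX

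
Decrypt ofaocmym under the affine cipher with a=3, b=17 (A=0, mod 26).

The inverse of 3 mod 26 is 9, since 3·9=27≡1. Apply D(y)=9·(y−17) mod 26:
o(14): 9·(14−17)=-27≡25 → z
f(5): 9·(5−17)=-108≡22 → w
a(0): 9·(0−17)=-153≡3 → d
o(14): 9·(14−17)=-27≡25 → z
c(2): 9·(2−17)=-135≡21 → v
m(12): 9·(12−17)=-45≡7 → h
y(24): 9·(24−17)=63≡11 → l
m(12): 9·(12−17)=-45≡7 → h

zwdzvhlh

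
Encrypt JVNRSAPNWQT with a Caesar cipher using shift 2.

J(9): 9+2=11 → L
V(21): 21+2=23 → X
N(13): 13+2=15 → P
R(17): 17+2=19 → T
S(18): 18+2=20 → U
A(0): 0+2=2 → C
P(15): 15+2=17 → R
N(13): 13+2=15 → P
W(22): 22+2=24 → Y
Q(16): 16+2=18 → S
T(19): 19+2=21 → V

LXPTUCRPYSV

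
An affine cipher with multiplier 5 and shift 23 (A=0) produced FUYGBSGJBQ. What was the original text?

MPVHGZHSGJ

The inverse of 5 mod 26 is 21, since 5·21=105≡1. Apply D(y)=21·(y−23) mod 26:
F(5): 21·(5−23)=-378≡12 → M
U(20): 21·(20−23)=-63≡15 → P
Y(24): 21·(24−23)=21 → V
G(6): 21·(6−23)=-357≡7 → H
B(1): 21·(1−23)=-462≡6 → G
S(18): 21·(18−23)=-105≡25 → Z
G(6): 21·(6−23)=-357≡7 → H
J(9): 21·(9−23)=-294≡18 → S
B(1): 21·(1−23)=-462≡6 → G
Q(16): 21·(16−23)=-147≡9 → J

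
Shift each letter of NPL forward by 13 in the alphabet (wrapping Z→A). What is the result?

N(13): 13+13=26≡0 → A
P(15): 15+13=28≡2 → C
L(11): 11+13=24 → Y

ACY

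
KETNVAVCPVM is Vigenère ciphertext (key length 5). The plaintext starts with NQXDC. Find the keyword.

Subtract each crib letter from the matching ciphertext letter (mod 26):
K(10)−N(13)=-3≡23 → X
E(4)−Q(16)=-12≡14 → O
T(19)−X(23)=-4≡22 → W
N(13)−D(3)=10 → K
V(21)−C(2)=19 → T

XOWKT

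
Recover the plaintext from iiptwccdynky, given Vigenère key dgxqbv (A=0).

Repeat the key across the ciphertext: dgxqbvdgxqbv
i(8)−d(3): 5 → f
i(8)−g(6): 2 → c
p(15)−x(23): -8≡18 → s
t(19)−q(16): 3 → d
w(22)−b(1): 21 → v
c(2)−v(21): -19≡7 → h
c(2)−d(3): -1≡25 → z
d(3)−g(6): -3≡23 → x
y(24)−x(23): 1 → b
n(13)−q(16): -3≡23 → x
k(10)−b(1): 9 → j
y(24)−v(21): 3 → d

fcsdvhzxbxjd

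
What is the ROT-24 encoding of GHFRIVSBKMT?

EFDPGTQZIKR

G(6): 6+24=30≡4 → E
H(7): 7+24=31≡5 → F
F(5): 5+24=29≡3 → D
R(17): 17+24=41≡15 → P
I(8): 8+24=32≡6 → G
V(21): 21+24=45≡19 → T
S(18): 18+24=42≡16 → Q
B(1): 1+24=25 → Z
K(10): 10+24=34≡8 → I
M(12): 12+24=36≡10 → K
T(19): 19+24=43≡17 → R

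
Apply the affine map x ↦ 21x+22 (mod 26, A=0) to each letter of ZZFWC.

BBXQM

Z(25): 21·25+22=547≡1 → B
Z(25): 21·25+22=547≡1 → B
F(5): 21·5+22=127≡23 → X
W(22): 21·22+22=484≡16 → Q
C(2): 21·2+22=64≡12 → M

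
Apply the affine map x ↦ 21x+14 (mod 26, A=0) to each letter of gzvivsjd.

ktnancvz

g(6): 21·6+14=140≡10 → k
z(25): 21·25+14=539≡19 → t
v(21): 21·21+14=455≡13 → n
i(8): 21·8+14=182≡0 → a
v(21): 21·21+14=455≡13 → n
s(18): 21·18+14=392≡2 → c
j(9): 21·9+14=203≡21 → v
d(3): 21·3+14=77≡25 → z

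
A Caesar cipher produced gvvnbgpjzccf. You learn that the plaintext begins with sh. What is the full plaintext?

shhznsbvloor

From the crib: g(6)−s(18)=-12≡14, so the shift is 14.
Subtract 14 from each ciphertext letter:
g(6): 6−14=-8≡18 → s
v(21): 21−14=7 → h
v(21): 21−14=7 → h
n(13): 13−14=-1≡25 → z
b(1): 1−14=-13≡13 → n
g(6): 6−14=-8≡18 → s
p(15): 15−14=1 → b
j(9): 9−14=-5≡21 → v
z(25): 25−14=11 → l
c(2): 2−14=-12≡14 → o
c(2): 2−14=-12≡14 → o
f(5): 5−14=-9≡17 → r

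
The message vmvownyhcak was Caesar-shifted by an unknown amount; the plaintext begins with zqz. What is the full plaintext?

zqzsarclgeo

From the crib: v(21)−z(25)=-4≡22, so the shift is 22.
Subtract 22 from each ciphertext letter:
v(21): 21−22=-1≡25 → z
m(12): 12−22=-10≡16 → q
v(21): 21−22=-1≡25 → z
o(14): 14−22=-8≡18 → s
w(22): 22−22=0 → a
n(13): 13−22=-9≡17 → r
y(24): 24−22=2 → c
h(7): 7−22=-15≡11 → l
c(2): 2−22=-20≡6 → g
a(0): 0−22=-22≡4 → e
k(10): 10−22=-12≡14 → o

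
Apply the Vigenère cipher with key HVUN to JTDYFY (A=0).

QOXLMT

Repeat the key across the message: HVUNHV
J(9)+H(7): 16 → Q
T(19)+V(21): 40≡14 → O
D(3)+U(20): 23 → X
Y(24)+N(13): 37≡11 → L
F(5)+H(7): 12 → M
Y(24)+V(21): 45≡19 → T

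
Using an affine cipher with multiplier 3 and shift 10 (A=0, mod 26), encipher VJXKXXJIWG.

V(21): 3·21+10=73≡21 → V
J(9): 3·9+10=37≡11 → L
X(23): 3·23+10=79≡1 → B
K(10): 3·10+10=40≡14 → O
X(23): 3·23+10=79≡1 → B
X(23): 3·23+10=79≡1 → B
J(9): 3·9+10=37≡11 → L
I(8): 3·8+10=34≡8 → I
W(22): 3·22+10=76≡24 → Y
G(6): 3·6+10=28≡2 → C

VLBOBBLIYC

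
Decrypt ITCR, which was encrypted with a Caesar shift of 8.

I(8): 8−8=0 → A
T(19): 19−8=11 → L
C(2): 2−8=-6≡20 → U
R(17): 17−8=9 → J

ALUJ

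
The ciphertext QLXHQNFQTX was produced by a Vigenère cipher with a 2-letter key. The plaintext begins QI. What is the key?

AD

Subtract each crib letter from the matching ciphertext letter (mod 26):
Q(16)−Q(16)=0 → A
L(11)−I(8)=3 → D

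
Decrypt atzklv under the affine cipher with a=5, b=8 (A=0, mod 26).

The inverse of 5 mod 26 is 21, since 5·21=105≡1. Apply D(y)=21·(y−8) mod 26:
a(0): 21·(0−8)=-168≡14 → o
t(19): 21·(19−8)=231≡23 → x
z(25): 21·(25−8)=357≡19 → t
k(10): 21·(10−8)=42≡16 → q
l(11): 21·(11−8)=63≡11 → l
v(21): 21·(21−8)=273≡13 → n

oxtqln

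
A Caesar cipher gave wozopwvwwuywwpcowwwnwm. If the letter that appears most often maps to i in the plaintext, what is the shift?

The most frequent ciphertext letter is w (appears 10 times).
w is position 22; i is position 8.
Shift = 14.

14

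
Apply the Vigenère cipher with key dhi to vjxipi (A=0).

yqflwq

Repeat the key across the message: dhidhi
v(21)+d(3): 24 → y
j(9)+h(7): 16 → q
x(23)+i(8): 31≡5 → f
i(8)+d(3): 11 → l
p(15)+h(7): 22 → w
i(8)+i(8): 16 → q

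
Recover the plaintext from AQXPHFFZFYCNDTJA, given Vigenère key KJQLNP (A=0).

QHHEUQVQPNPYTKTP

Repeat the key across the ciphertext: KJQLNPKJQLNPKJQL
A(0)−K(10): -10≡16 → Q
Q(16)−J(9): 7 → H
X(23)−Q(16): 7 → H
P(15)−L(11): 4 → E
H(7)−N(13): -6≡20 → U
F(5)−P(15): -10≡16 → Q
F(5)−K(10): -5≡21 → V
Z(25)−J(9): 16 → Q
F(5)−Q(16): -11≡15 → P
Y(24)−L(11): 13 → N
C(2)−N(13): -11≡15 → P
N(13)−P(15): -2≡24 → Y
D(3)−K(10): -7≡19 → T
T(19)−J(9): 10 → K
J(9)−Q(16): -7≡19 → T
A(0)−L(11): -11≡15 → P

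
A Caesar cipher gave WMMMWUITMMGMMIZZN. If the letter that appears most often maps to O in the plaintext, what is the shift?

24

The most frequent ciphertext letter is M (appears 7 times).
M is position 12; O is position 14.
Shift = -2≡24.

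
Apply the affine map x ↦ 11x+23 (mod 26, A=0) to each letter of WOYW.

W(22): 11·22+23=265≡5 → F
O(14): 11·14+23=177≡21 → V
Y(24): 11·24+23=287≡1 → B
W(22): 11·22+23=265≡5 → F

FVBF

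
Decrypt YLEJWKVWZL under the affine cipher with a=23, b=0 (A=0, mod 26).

SFQXKOTKJF

The inverse of 23 mod 26 is 17, since 23·17=391≡1. Apply D(y)=17·(y−0) mod 26:
Y(24): 17·(24−0)=408≡18 → S
L(11): 17·(11−0)=187≡5 → F
E(4): 17·(4−0)=68≡16 → Q
J(9): 17·(9−0)=153≡23 → X
W(22): 17·(22−0)=374≡10 → K
K(10): 17·(10−0)=170≡14 → O
V(21): 17·(21−0)=357≡19 → T
W(22): 17·(22−0)=374≡10 → K
Z(25): 17·(25−0)=425≡9 → J
L(11): 17·(11−0)=187≡5 → F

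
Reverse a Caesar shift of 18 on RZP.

ZHX

R(17): 17−18=-1≡25 → Z
Z(25): 25−18=7 → H
P(15): 15−18=-3≡23 → X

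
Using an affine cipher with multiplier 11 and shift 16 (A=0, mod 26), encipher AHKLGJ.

A(0): 11·0+16=16 → Q
H(7): 11·7+16=93≡15 → P
K(10): 11·10+16=126≡22 → W
L(11): 11·11+16=137≡7 → H
G(6): 11·6+16=82≡4 → E
J(9): 11·9+16=115≡11 → L

QPWHEL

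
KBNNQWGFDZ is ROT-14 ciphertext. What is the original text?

K(10): 10−14=-4≡22 → W
B(1): 1−14=-13≡13 → N
N(13): 13−14=-1≡25 → Z
N(13): 13−14=-1≡25 → Z
Q(16): 16−14=2 → C
W(22): 22−14=8 → I
G(6): 6−14=-8≡18 → S
F(5): 5−14=-9≡17 → R
D(3): 3−14=-11≡15 → P
Z(25): 25−14=11 → L

WNZZCISRPL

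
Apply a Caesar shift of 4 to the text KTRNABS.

K(10): 10+4=14 → O
T(19): 19+4=23 → X
R(17): 17+4=21 → V
N(13): 13+4=17 → R
A(0): 0+4=4 → E
B(1): 1+4=5 → F
S(18): 18+4=22 → W

OXVREFW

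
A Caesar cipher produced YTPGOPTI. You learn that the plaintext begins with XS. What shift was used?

From the crib: Y(24)−X(23)=1, so the shift is 1.

1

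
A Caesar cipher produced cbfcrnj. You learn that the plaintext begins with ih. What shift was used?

20

From the crib: c(2)−i(8)=-6≡20, so the shift is 20.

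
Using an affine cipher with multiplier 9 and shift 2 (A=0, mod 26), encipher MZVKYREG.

M(12): 9·12+2=110≡6 → G
Z(25): 9·25+2=227≡19 → T
V(21): 9·21+2=191≡9 → J
K(10): 9·10+2=92≡14 → O
Y(24): 9·24+2=218≡10 → K
R(17): 9·17+2=155≡25 → Z
E(4): 9·4+2=38≡12 → M
G(6): 9·6+2=56≡4 → E

GTJOKZME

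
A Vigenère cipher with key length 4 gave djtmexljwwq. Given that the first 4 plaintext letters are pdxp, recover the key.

Subtract each crib letter from the matching ciphertext letter (mod 26):
d(3)−p(15)=-12≡14 → o
j(9)−d(3)=6 → g
t(19)−x(23)=-4≡22 → w
m(12)−p(15)=-3≡23 → x

ogwx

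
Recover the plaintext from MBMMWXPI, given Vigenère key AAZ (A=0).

Repeat the key across the ciphertext: AAZAAZAA
M(12)−A(0): 12 → M
B(1)−A(0): 1 → B
M(12)−Z(25): -13≡13 → N
M(12)−A(0): 12 → M
W(22)−A(0): 22 → W
X(23)−Z(25): -2≡24 → Y
P(15)−A(0): 15 → P
I(8)−A(0): 8 → I

MBNMWYPI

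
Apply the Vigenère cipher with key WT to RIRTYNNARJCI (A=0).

Repeat the key across the message: WTWTWTWTWTWT
R(17)+W(22): 39≡13 → N
I(8)+T(19): 27≡1 → B
R(17)+W(22): 39≡13 → N
T(19)+T(19): 38≡12 → M
Y(24)+W(22): 46≡20 → U
N(13)+T(19): 32≡6 → G
N(13)+W(22): 35≡9 → J
A(0)+T(19): 19 → T
R(17)+W(22): 39≡13 → N
J(9)+T(19): 28≡2 → C
C(2)+W(22): 24 → Y
I(8)+T(19): 27≡1 → B

NBNMUGJTNCYB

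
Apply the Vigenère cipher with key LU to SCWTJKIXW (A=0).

DWHNUETRH

Repeat the key across the message: LULULULUL
S(18)+L(11): 29≡3 → D
C(2)+U(20): 22 → W
W(22)+L(11): 33≡7 → H
T(19)+U(20): 39≡13 → N
J(9)+L(11): 20 → U
K(10)+U(20): 30≡4 → E
I(8)+L(11): 19 → T
X(23)+U(20): 43≡17 → R
W(22)+L(11): 33≡7 → H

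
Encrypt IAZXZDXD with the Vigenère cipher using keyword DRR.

Repeat the key across the message: DRRDRRDR
I(8)+D(3): 11 → L
A(0)+R(17): 17 → R
Z(25)+R(17): 42≡16 → Q
X(23)+D(3): 26≡0 → A
Z(25)+R(17): 42≡16 → Q
D(3)+R(17): 20 → U
X(23)+D(3): 26≡0 → A
D(3)+R(17): 20 → U

LRQAQUAU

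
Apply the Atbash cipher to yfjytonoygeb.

y(24) → b(1)
f(5) → u(20)
j(9) → q(16)
y(24) → b(1)
t(19) → g(6)
o(14) → l(11)
n(13) → m(12)
o(14) → l(11)
y(24) → b(1)
g(6) → t(19)
e(4) → v(21)
b(1) → y(24)

buqbglmlbtvy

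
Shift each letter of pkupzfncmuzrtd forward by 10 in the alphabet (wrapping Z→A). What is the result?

p(15): 15+10=25 → z
k(10): 10+10=20 → u
u(20): 20+10=30≡4 → e
p(15): 15+10=25 → z
z(25): 25+10=35≡9 → j
f(5): 5+10=15 → p
n(13): 13+10=23 → x
c(2): 2+10=12 → m
m(12): 12+10=22 → w
u(20): 20+10=30≡4 → e
z(25): 25+10=35≡9 → j
r(17): 17+10=27≡1 → b
t(19): 19+10=29≡3 → d
d(3): 3+10=13 → n

zuezjpxmwejbdn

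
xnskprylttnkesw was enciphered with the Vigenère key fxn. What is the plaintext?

sqffsetogoqxzvj

Repeat the key across the ciphertext: fxnfxnfxnfxnfxn
x(23)−f(5): 18 → s
n(13)−x(23): -10≡16 → q
s(18)−n(13): 5 → f
k(10)−f(5): 5 → f
p(15)−x(23): -8≡18 → s
r(17)−n(13): 4 → e
y(24)−f(5): 19 → t
l(11)−x(23): -12≡14 → o
t(19)−n(13): 6 → g
t(19)−f(5): 14 → o
n(13)−x(23): -10≡16 → q
k(10)−n(13): -3≡23 → x
e(4)−f(5): -1≡25 → z
s(18)−x(23): -5≡21 → v
w(22)−n(13): 9 → j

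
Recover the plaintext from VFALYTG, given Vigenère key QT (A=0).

Repeat the key across the ciphertext: QTQTQTQ
V(21)−Q(16): 5 → F
F(5)−T(19): -14≡12 → M
A(0)−Q(16): -16≡10 → K
L(11)−T(19): -8≡18 → S
Y(24)−Q(16): 8 → I
T(19)−T(19): 0 → A
G(6)−Q(16): -10≡16 → Q

FMKSIAQ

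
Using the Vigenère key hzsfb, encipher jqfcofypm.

Repeat the key across the message: hzsfbhzsf
j(9)+h(7): 16 → q
q(16)+z(25): 41≡15 → p
f(5)+s(18): 23 → x
c(2)+f(5): 7 → h
o(14)+b(1): 15 → p
f(5)+h(7): 12 → m
y(24)+z(25): 49≡23 → x
p(15)+s(18): 33≡7 → h
m(12)+f(5): 17 → r

qpxhpmxhr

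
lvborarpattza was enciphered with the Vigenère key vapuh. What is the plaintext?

qvmukfragmyzl

Repeat the key across the ciphertext: vapuhvapuhvap
l(11)−v(21): -10≡16 → q
v(21)−a(0): 21 → v
b(1)−p(15): -14≡12 → m
o(14)−u(20): -6≡20 → u
r(17)−h(7): 10 → k
a(0)−v(21): -21≡5 → f
r(17)−a(0): 17 → r
p(15)−p(15): 0 → a
a(0)−u(20): -20≡6 → g
t(19)−h(7): 12 → m
t(19)−v(21): -2≡24 → y
z(25)−a(0): 25 → z
a(0)−p(15): -15≡11 → l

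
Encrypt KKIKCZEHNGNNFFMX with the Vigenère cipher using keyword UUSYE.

Repeat the key across the message: UUSYEUUSYEUUSYEU
K(10)+U(20): 30≡4 → E
K(10)+U(20): 30≡4 → E
I(8)+S(18): 26≡0 → A
K(10)+Y(24): 34≡8 → I
C(2)+E(4): 6 → G
Z(25)+U(20): 45≡19 → T
E(4)+U(20): 24 → Y
H(7)+S(18): 25 → Z
N(13)+Y(24): 37≡11 → L
G(6)+E(4): 10 → K
N(13)+U(20): 33≡7 → H
N(13)+U(20): 33≡7 → H
F(5)+S(18): 23 → X
F(5)+Y(24): 29≡3 → D
M(12)+E(4): 16 → Q
X(23)+U(20): 43≡17 → R

EEAIGTYZLKHHXDQR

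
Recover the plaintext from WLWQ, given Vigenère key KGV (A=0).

Repeat the key across the ciphertext: KGVK
W(22)−K(10): 12 → M
L(11)−G(6): 5 → F
W(22)−V(21): 1 → B
Q(16)−K(10): 6 → G

MFBG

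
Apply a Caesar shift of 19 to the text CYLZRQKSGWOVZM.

VRESKJDLZPHOSF

C(2): 2+19=21 → V
Y(24): 24+19=43≡17 → R
L(11): 11+19=30≡4 → E
Z(25): 25+19=44≡18 → S
R(17): 17+19=36≡10 → K
Q(16): 16+19=35≡9 → J
K(10): 10+19=29≡3 → D
S(18): 18+19=37≡11 → L
G(6): 6+19=25 → Z
W(22): 22+19=41≡15 → P
O(14): 14+19=33≡7 → H
V(21): 21+19=40≡14 → O
Z(25): 25+19=44≡18 → S
M(12): 12+19=31≡5 → F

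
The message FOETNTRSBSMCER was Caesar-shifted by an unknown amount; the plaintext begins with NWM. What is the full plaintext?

NWMBVBZAJAUKMZ

From the crib: F(5)−N(13)=-8≡18, so the shift is 18.
Subtract 18 from each ciphertext letter:
F(5): 5−18=-13≡13 → N
O(14): 14−18=-4≡22 → W
E(4): 4−18=-14≡12 → M
T(19): 19−18=1 → B
N(13): 13−18=-5≡21 → V
T(19): 19−18=1 → B
R(17): 17−18=-1≡25 → Z
S(18): 18−18=0 → A
B(1): 1−18=-17≡9 → J
S(18): 18−18=0 → A
M(12): 12−18=-6≡20 → U
C(2): 2−18=-16≡10 → K
E(4): 4−18=-14≡12 → M
R(17): 17−18=-1≡25 → Z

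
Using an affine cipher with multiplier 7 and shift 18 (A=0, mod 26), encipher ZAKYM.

LSKEY

Z(25): 7·25+18=193≡11 → L
A(0): 7·0+18=18 → S
K(10): 7·10+18=88≡10 → K
Y(24): 7·24+18=186≡4 → E
M(12): 7·12+18=102≡24 → Y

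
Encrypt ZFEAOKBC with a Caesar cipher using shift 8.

HNMIWSJK

Z(25): 25+8=33≡7 → H
F(5): 5+8=13 → N
E(4): 4+8=12 → M
A(0): 0+8=8 → I
O(14): 14+8=22 → W
K(10): 10+8=18 → S
B(1): 1+8=9 → J
C(2): 2+8=10 → K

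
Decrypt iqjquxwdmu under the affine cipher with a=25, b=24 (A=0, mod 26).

The inverse of 25 mod 26 is 25, since 25·25=625≡1. Apply D(y)=25·(y−24) mod 26:
i(8): 25·(8−24)=-400≡16 → q
q(16): 25·(16−24)=-200≡8 → i
j(9): 25·(9−24)=-375≡15 → p
q(16): 25·(16−24)=-200≡8 → i
u(20): 25·(20−24)=-100≡4 → e
x(23): 25·(23−24)=-25≡1 → b
w(22): 25·(22−24)=-50≡2 → c
d(3): 25·(3−24)=-525≡21 → v
m(12): 25·(12−24)=-300≡12 → m
u(20): 25·(20−24)=-100≡4 → e

qipiebcvme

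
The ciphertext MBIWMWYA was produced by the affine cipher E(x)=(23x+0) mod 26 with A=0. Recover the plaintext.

WRGKWKSA

The inverse of 23 mod 26 is 17, since 23·17=391≡1. Apply D(y)=17·(y−0) mod 26:
M(12): 17·(12−0)=204≡22 → W
B(1): 17·(1−0)=17 → R
I(8): 17·(8−0)=136≡6 → G
W(22): 17·(22−0)=374≡10 → K
M(12): 17·(12−0)=204≡22 → W
W(22): 17·(22−0)=374≡10 → K
Y(24): 17·(24−0)=408≡18 → S
A(0): 17·(0−0)=0 → A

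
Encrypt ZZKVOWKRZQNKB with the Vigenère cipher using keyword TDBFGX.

Repeat the key across the message: TDBFGXTDBFGXT
Z(25)+T(19): 44≡18 → S
Z(25)+D(3): 28≡2 → C
K(10)+B(1): 11 → L
V(21)+F(5): 26≡0 → A
O(14)+G(6): 20 → U
W(22)+X(23): 45≡19 → T
K(10)+T(19): 29≡3 → D
R(17)+D(3): 20 → U
Z(25)+B(1): 26≡0 → A
Q(16)+F(5): 21 → V
N(13)+G(6): 19 → T
K(10)+X(23): 33≡7 → H
B(1)+T(19): 20 → U

SCLAUTDUAVTHU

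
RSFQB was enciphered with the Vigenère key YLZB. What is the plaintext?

Repeat the key across the ciphertext: YLZBY
R(17)−Y(24): -7≡19 → T
S(18)−L(11): 7 → H
F(5)−Z(25): -20≡6 → G
Q(16)−B(1): 15 → P
B(1)−Y(24): -23≡3 → D

THGPD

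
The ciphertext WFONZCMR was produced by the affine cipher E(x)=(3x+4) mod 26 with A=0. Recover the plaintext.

The inverse of 3 mod 26 is 9, since 3·9=27≡1. Apply D(y)=9·(y−4) mod 26:
W(22): 9·(22−4)=162≡6 → G
F(5): 9·(5−4)=9 → J
O(14): 9·(14−4)=90≡12 → M
N(13): 9·(13−4)=81≡3 → D
Z(25): 9·(25−4)=189≡7 → H
C(2): 9·(2−4)=-18≡8 → I
M(12): 9·(12−4)=72≡20 → U
R(17): 9·(17−4)=117≡13 → N

GJMDHIUN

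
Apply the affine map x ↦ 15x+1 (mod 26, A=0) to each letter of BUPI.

QPSR

B(1): 15·1+1=16 → Q
U(20): 15·20+1=301≡15 → P
P(15): 15·15+1=226≡18 → S
I(8): 15·8+1=121≡17 → R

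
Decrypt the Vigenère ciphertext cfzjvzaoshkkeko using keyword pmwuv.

Repeat the key across the ciphertext: pmwuvpmwuvpmwuv
c(2)−p(15): -13≡13 → n
f(5)−m(12): -7≡19 → t
z(25)−w(22): 3 → d
j(9)−u(20): -11≡15 → p
v(21)−v(21): 0 → a
z(25)−p(15): 10 → k
a(0)−m(12): -12≡14 → o
o(14)−w(22): -8≡18 → s
s(18)−u(20): -2≡24 → y
h(7)−v(21): -14≡12 → m
k(10)−p(15): -5≡21 → v
k(10)−m(12): -2≡24 → y
e(4)−w(22): -18≡8 → i
k(10)−u(20): -10≡16 → q
o(14)−v(21): -7≡19 → t

ntdpakosymvyiqt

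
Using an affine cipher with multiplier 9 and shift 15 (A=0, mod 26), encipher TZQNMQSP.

T(19): 9·19+15=186≡4 → E
Z(25): 9·25+15=240≡6 → G
Q(16): 9·16+15=159≡3 → D
N(13): 9·13+15=132≡2 → C
M(12): 9·12+15=123≡19 → T
Q(16): 9·16+15=159≡3 → D
S(18): 9·18+15=177≡21 → V
P(15): 9·15+15=150≡20 → U

EGDCTDVU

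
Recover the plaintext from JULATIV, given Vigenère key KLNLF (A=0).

Repeat the key across the ciphertext: KLNLFKL
J(9)−K(10): -1≡25 → Z
U(20)−L(11): 9 → J
L(11)−N(13): -2≡24 → Y
A(0)−L(11): -11≡15 → P
T(19)−F(5): 14 → O
I(8)−K(10): -2≡24 → Y
V(21)−L(11): 10 → K

ZJYPOYK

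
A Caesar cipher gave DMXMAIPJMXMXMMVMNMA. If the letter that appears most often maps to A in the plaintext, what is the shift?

12

The most frequent ciphertext letter is M (appears 8 times).
M is position 12; A is position 0.
Shift = 12.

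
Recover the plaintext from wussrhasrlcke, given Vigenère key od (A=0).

irepdempdiohq

Repeat the key across the ciphertext: ododododododo
w(22)−o(14): 8 → i
u(20)−d(3): 17 → r
s(18)−o(14): 4 → e
s(18)−d(3): 15 → p
r(17)−o(14): 3 → d
h(7)−d(3): 4 → e
a(0)−o(14): -14≡12 → m
s(18)−d(3): 15 → p
r(17)−o(14): 3 → d
l(11)−d(3): 8 → i
c(2)−o(14): -12≡14 → o
k(10)−d(3): 7 → h
e(4)−o(14): -10≡16 → q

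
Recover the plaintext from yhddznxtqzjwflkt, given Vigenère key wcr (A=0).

Repeat the key across the ciphertext: wcrwcrwcrwcrwcrw
y(24)−w(22): 2 → c
h(7)−c(2): 5 → f
d(3)−r(17): -14≡12 → m
d(3)−w(22): -19≡7 → h
z(25)−c(2): 23 → x
n(13)−r(17): -4≡22 → w
x(23)−w(22): 1 → b
t(19)−c(2): 17 → r
q(16)−r(17): -1≡25 → z
z(25)−w(22): 3 → d
j(9)−c(2): 7 → h
w(22)−r(17): 5 → f
f(5)−w(22): -17≡9 → j
l(11)−c(2): 9 → j
k(10)−r(17): -7≡19 → t
t(19)−w(22): -3≡23 → x

cfmhxwbrzdhfjjtx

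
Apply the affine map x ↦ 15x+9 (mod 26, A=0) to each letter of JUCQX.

J(9): 15·9+9=144≡14 → O
U(20): 15·20+9=309≡23 → X
C(2): 15·2+9=39≡13 → N
Q(16): 15·16+9=249≡15 → P
X(23): 15·23+9=354≡16 → Q

OXNPQ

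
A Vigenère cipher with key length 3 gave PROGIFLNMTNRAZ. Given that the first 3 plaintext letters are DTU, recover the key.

MYU

Subtract each crib letter from the matching ciphertext letter (mod 26):
P(15)−D(3)=12 → M
R(17)−T(19)=-2≡24 → Y
O(14)−U(20)=-6≡20 → U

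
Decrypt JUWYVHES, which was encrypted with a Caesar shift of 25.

J(9): 9−25=-16≡10 → K
U(20): 20−25=-5≡21 → V
W(22): 22−25=-3≡23 → X
Y(24): 24−25=-1≡25 → Z
V(21): 21−25=-4≡22 → W
H(7): 7−25=-18≡8 → I
E(4): 4−25=-21≡5 → F
S(18): 18−25=-7≡19 → T

KVXZWIFT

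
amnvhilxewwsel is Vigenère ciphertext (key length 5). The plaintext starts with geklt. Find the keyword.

Subtract each crib letter from the matching ciphertext letter (mod 26):
a(0)−g(6)=-6≡20 → u
m(12)−e(4)=8 → i
n(13)−k(10)=3 → d
v(21)−l(11)=10 → k
h(7)−t(19)=-12≡14 → o

uidko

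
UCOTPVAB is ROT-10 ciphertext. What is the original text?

KSEJFLQR

U(20): 20−10=10 → K
C(2): 2−10=-8≡18 → S
O(14): 14−10=4 → E
T(19): 19−10=9 → J
P(15): 15−10=5 → F
V(21): 21−10=11 → L
A(0): 0−10=-10≡16 → Q
B(1): 1−10=-9≡17 → R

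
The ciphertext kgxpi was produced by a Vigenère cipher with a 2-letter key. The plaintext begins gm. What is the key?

eu

Subtract each crib letter from the matching ciphertext letter (mod 26):
k(10)−g(6)=4 → e
g(6)−m(12)=-6≡20 → u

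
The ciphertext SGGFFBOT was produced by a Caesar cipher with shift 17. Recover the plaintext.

S(18): 18−17=1 → B
G(6): 6−17=-11≡15 → P
G(6): 6−17=-11≡15 → P
F(5): 5−17=-12≡14 → O
F(5): 5−17=-12≡14 → O
B(1): 1−17=-16≡10 → K
O(14): 14−17=-3≡23 → X
T(19): 19−17=2 → C

BPPOOKXC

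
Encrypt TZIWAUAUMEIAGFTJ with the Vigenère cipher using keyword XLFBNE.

QKNXNYXFRFVEDQYK

Repeat the key across the message: XLFBNEXLFBNEXLFB
T(19)+X(23): 42≡16 → Q
Z(25)+L(11): 36≡10 → K
I(8)+F(5): 13 → N
W(22)+B(1): 23 → X
A(0)+N(13): 13 → N
U(20)+E(4): 24 → Y
A(0)+X(23): 23 → X
U(20)+L(11): 31≡5 → F
M(12)+F(5): 17 → R
E(4)+B(1): 5 → F
I(8)+N(13): 21 → V
A(0)+E(4): 4 → E
G(6)+X(23): 29≡3 → D
F(5)+L(11): 16 → Q
T(19)+F(5): 24 → Y
J(9)+B(1): 10 → K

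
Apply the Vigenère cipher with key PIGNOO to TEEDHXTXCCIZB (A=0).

IMKQVLIFIPWNQ

Repeat the key across the message: PIGNOOPIGNOOP
T(19)+P(15): 34≡8 → I
E(4)+I(8): 12 → M
E(4)+G(6): 10 → K
D(3)+N(13): 16 → Q
H(7)+O(14): 21 → V
X(23)+O(14): 37≡11 → L
T(19)+P(15): 34≡8 → I
X(23)+I(8): 31≡5 → F
C(2)+G(6): 8 → I
C(2)+N(13): 15 → P
I(8)+O(14): 22 → W
Z(25)+O(14): 39≡13 → N
B(1)+P(15): 16 → Q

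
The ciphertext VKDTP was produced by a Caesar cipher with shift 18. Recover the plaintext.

V(21): 21−18=3 → D
K(10): 10−18=-8≡18 → S
D(3): 3−18=-15≡11 → L
T(19): 19−18=1 → B
P(15): 15−18=-3≡23 → X

DSLBX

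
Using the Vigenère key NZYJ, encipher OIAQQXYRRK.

Repeat the key across the message: NZYJNZYJNZ
O(14)+N(13): 27≡1 → B
I(8)+Z(25): 33≡7 → H
A(0)+Y(24): 24 → Y
Q(16)+J(9): 25 → Z
Q(16)+N(13): 29≡3 → D
X(23)+Z(25): 48≡22 → W
Y(24)+Y(24): 48≡22 → W
R(17)+J(9): 26≡0 → A
R(17)+N(13): 30≡4 → E
K(10)+Z(25): 35≡9 → J

BHYZDWWAEJ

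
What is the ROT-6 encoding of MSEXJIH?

SYKDPON

M(12): 12+6=18 → S
S(18): 18+6=24 → Y
E(4): 4+6=10 → K
X(23): 23+6=29≡3 → D
J(9): 9+6=15 → P
I(8): 8+6=14 → O
H(7): 7+6=13 → N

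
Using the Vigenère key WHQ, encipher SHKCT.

Repeat the key across the message: WHQWH
S(18)+W(22): 40≡14 → O
H(7)+H(7): 14 → O
K(10)+Q(16): 26≡0 → A
C(2)+W(22): 24 → Y
T(19)+H(7): 26≡0 → A

OOAYA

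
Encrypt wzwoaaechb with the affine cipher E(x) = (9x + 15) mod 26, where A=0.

w(22): 9·22+15=213≡5 → f
z(25): 9·25+15=240≡6 → g
w(22): 9·22+15=213≡5 → f
o(14): 9·14+15=141≡11 → l
a(0): 9·0+15=15 → p
a(0): 9·0+15=15 → p
e(4): 9·4+15=51≡25 → z
c(2): 9·2+15=33≡7 → h
h(7): 9·7+15=78≡0 → a
b(1): 9·1+15=24 → y

fgflppzhay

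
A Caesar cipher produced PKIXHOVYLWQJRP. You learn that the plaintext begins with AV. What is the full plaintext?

AVTISZGJWHBUCA

From the crib: P(15)−A(0)=15, so the shift is 15.
Subtract 15 from each ciphertext letter:
P(15): 15−15=0 → A
K(10): 10−15=-5≡21 → V
I(8): 8−15=-7≡19 → T
X(23): 23−15=8 → I
H(7): 7−15=-8≡18 → S
O(14): 14−15=-1≡25 → Z
V(21): 21−15=6 → G
Y(24): 24−15=9 → J
L(11): 11−15=-4≡22 → W
W(22): 22−15=7 → H
Q(16): 16−15=1 → B
J(9): 9−15=-6≡20 → U
R(17): 17−15=2 → C
P(15): 15−15=0 → A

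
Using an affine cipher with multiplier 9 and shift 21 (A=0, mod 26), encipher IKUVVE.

I(8): 9·8+21=93≡15 → P
K(10): 9·10+21=111≡7 → H
U(20): 9·20+21=201≡19 → T
V(21): 9·21+21=210≡2 → C
V(21): 9·21+21=210≡2 → C
E(4): 9·4+21=57≡5 → F

PHTCCF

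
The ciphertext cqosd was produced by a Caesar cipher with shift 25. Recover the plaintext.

c(2): 2−25=-23≡3 → d
q(16): 16−25=-9≡17 → r
o(14): 14−25=-11≡15 → p
s(18): 18−25=-7≡19 → t
d(3): 3−25=-22≡4 → e

drpte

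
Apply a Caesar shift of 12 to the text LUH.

XGT

L(11): 11+12=23 → X
U(20): 20+12=32≡6 → G
H(7): 7+12=19 → T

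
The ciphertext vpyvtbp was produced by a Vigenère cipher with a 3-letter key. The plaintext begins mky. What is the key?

Subtract each crib letter from the matching ciphertext letter (mod 26):
v(21)−m(12)=9 → j
p(15)−k(10)=5 → f
y(24)−y(24)=0 → a

jfa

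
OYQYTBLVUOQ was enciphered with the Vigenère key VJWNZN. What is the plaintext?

TPULUOQMYBR

Repeat the key across the ciphertext: VJWNZNVJWNZ
O(14)−V(21): -7≡19 → T
Y(24)−J(9): 15 → P
Q(16)−W(22): -6≡20 → U
Y(24)−N(13): 11 → L
T(19)−Z(25): -6≡20 → U
B(1)−N(13): -12≡14 → O
L(11)−V(21): -10≡16 → Q
V(21)−J(9): 12 → M
U(20)−W(22): -2≡24 → Y
O(14)−N(13): 1 → B
Q(16)−Z(25): -9≡17 → R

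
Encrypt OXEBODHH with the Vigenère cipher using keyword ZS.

NPDTNVGZ

Repeat the key across the message: ZSZSZSZS
O(14)+Z(25): 39≡13 → N
X(23)+S(18): 41≡15 → P
E(4)+Z(25): 29≡3 → D
B(1)+S(18): 19 → T
O(14)+Z(25): 39≡13 → N
D(3)+S(18): 21 → V
H(7)+Z(25): 32≡6 → G
H(7)+S(18): 25 → Z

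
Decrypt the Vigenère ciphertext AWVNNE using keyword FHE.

Repeat the key across the ciphertext: FHEFHE
A(0)−F(5): -5≡21 → V
W(22)−H(7): 15 → P
V(21)−E(4): 17 → R
N(13)−F(5): 8 → I
N(13)−H(7): 6 → G
E(4)−E(4): 0 → A

VPRIGA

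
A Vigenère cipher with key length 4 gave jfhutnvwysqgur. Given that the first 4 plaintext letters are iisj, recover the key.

bxpl

Subtract each crib letter from the matching ciphertext letter (mod 26):
j(9)−i(8)=1 → b
f(5)−i(8)=-3≡23 → x
h(7)−s(18)=-11≡15 → p
u(20)−j(9)=11 → l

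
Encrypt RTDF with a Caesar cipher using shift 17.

R(17): 17+17=34≡8 → I
T(19): 19+17=36≡10 → K
D(3): 3+17=20 → U
F(5): 5+17=22 → W

IKUW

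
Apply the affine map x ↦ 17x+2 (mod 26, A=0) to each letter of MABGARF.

YCTACFJ

M(12): 17·12+2=206≡24 → Y
A(0): 17·0+2=2 → C
B(1): 17·1+2=19 → T
G(6): 17·6+2=104≡0 → A
A(0): 17·0+2=2 → C
R(17): 17·17+2=291≡5 → F
F(5): 17·5+2=87≡9 → J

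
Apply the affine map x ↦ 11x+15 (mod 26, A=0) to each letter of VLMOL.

V(21): 11·21+15=246≡12 → M
L(11): 11·11+15=136≡6 → G
M(12): 11·12+15=147≡17 → R
O(14): 11·14+15=169≡13 → N
L(11): 11·11+15=136≡6 → G

MGRNG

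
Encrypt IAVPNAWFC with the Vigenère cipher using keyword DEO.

Repeat the key across the message: DEODEODEO
I(8)+D(3): 11 → L
A(0)+E(4): 4 → E
V(21)+O(14): 35≡9 → J
P(15)+D(3): 18 → S
N(13)+E(4): 17 → R
A(0)+O(14): 14 → O
W(22)+D(3): 25 → Z
F(5)+E(4): 9 → J
C(2)+O(14): 16 → Q

LEJSROZJQ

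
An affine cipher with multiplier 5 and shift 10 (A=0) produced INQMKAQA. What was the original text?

The inverse of 5 mod 26 is 21, since 5·21=105≡1. Apply D(y)=21·(y−10) mod 26:
I(8): 21·(8−10)=-42≡10 → K
N(13): 21·(13−10)=63≡11 → L
Q(16): 21·(16−10)=126≡22 → W
M(12): 21·(12−10)=42≡16 → Q
K(10): 21·(10−10)=0 → A
A(0): 21·(0−10)=-210≡24 → Y
Q(16): 21·(16−10)=126≡22 → W
A(0): 21·(0−10)=-210≡24 → Y

KLWQAYWY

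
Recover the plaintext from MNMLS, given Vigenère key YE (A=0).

Repeat the key across the ciphertext: YEYEY
M(12)−Y(24): -12≡14 → O
N(13)−E(4): 9 → J
M(12)−Y(24): -12≡14 → O
L(11)−E(4): 7 → H
S(18)−Y(24): -6≡20 → U

OJOHU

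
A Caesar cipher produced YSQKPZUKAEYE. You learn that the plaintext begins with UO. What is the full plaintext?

From the crib: Y(24)−U(20)=4, so the shift is 4.
Subtract 4 from each ciphertext letter:
Y(24): 24−4=20 → U
S(18): 18−4=14 → O
Q(16): 16−4=12 → M
K(10): 10−4=6 → G
P(15): 15−4=11 → L
Z(25): 25−4=21 → V
U(20): 20−4=16 → Q
K(10): 10−4=6 → G
A(0): 0−4=-4≡22 → W
E(4): 4−4=0 → A
Y(24): 24−4=20 → U
E(4): 4−4=0 → A

UOMGLVQGWAUA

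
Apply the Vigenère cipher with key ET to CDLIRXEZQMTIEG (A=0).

Repeat the key across the message: ETETETETETETET
C(2)+E(4): 6 → G
D(3)+T(19): 22 → W
L(11)+E(4): 15 → P
I(8)+T(19): 27≡1 → B
R(17)+E(4): 21 → V
X(23)+T(19): 42≡16 → Q
E(4)+E(4): 8 → I
Z(25)+T(19): 44≡18 → S
Q(16)+E(4): 20 → U
M(12)+T(19): 31≡5 → F
T(19)+E(4): 23 → X
I(8)+T(19): 27≡1 → B
E(4)+E(4): 8 → I
G(6)+T(19): 25 → Z

GWPBVQISUFXBIZ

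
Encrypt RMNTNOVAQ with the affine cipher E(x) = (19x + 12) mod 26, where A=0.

R(17): 19·17+12=335≡23 → X
M(12): 19·12+12=240≡6 → G
N(13): 19·13+12=259≡25 → Z
T(19): 19·19+12=373≡9 → J
N(13): 19·13+12=259≡25 → Z
O(14): 19·14+12=278≡18 → S
V(21): 19·21+12=411≡21 → V
A(0): 19·0+12=12 → M
Q(16): 19·16+12=316≡4 → E

XGZJZSVME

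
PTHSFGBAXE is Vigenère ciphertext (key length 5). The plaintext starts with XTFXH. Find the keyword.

Subtract each crib letter from the matching ciphertext letter (mod 26):
P(15)−X(23)=-8≡18 → S
T(19)−T(19)=0 → A
H(7)−F(5)=2 → C
S(18)−X(23)=-5≡21 → V
F(5)−H(7)=-2≡24 → Y

SACVY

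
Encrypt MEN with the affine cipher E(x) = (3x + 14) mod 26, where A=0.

M(12): 3·12+14=50≡24 → Y
E(4): 3·4+14=26≡0 → A
N(13): 3·13+14=53≡1 → B

YAB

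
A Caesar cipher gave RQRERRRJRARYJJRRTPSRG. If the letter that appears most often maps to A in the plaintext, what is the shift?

The most frequent ciphertext letter is R (appears 10 times).
R is position 17; A is position 0.
Shift = 17.

17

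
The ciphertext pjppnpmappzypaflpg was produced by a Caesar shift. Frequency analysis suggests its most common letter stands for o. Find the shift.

1

The most frequent ciphertext letter is p (appears 8 times).
p is position 15; o is position 14.
Shift = 1.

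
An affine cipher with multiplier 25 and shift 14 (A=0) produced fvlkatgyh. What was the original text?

The inverse of 25 mod 26 is 25, since 25·25=625≡1. Apply D(y)=25·(y−14) mod 26:
f(5): 25·(5−14)=-225≡9 → j
v(21): 25·(21−14)=175≡19 → t
l(11): 25·(11−14)=-75≡3 → d
k(10): 25·(10−14)=-100≡4 → e
a(0): 25·(0−14)=-350≡14 → o
t(19): 25·(19−14)=125≡21 → v
g(6): 25·(6−14)=-200≡8 → i
y(24): 25·(24−14)=250≡16 → q
h(7): 25·(7−14)=-175≡7 → h

jtdeoviqh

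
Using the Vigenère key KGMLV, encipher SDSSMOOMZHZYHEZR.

CJEDHYUYKCJETPUB

Repeat the key across the message: KGMLVKGMLVKGMLVK
S(18)+K(10): 28≡2 → C
D(3)+G(6): 9 → J
S(18)+M(12): 30≡4 → E
S(18)+L(11): 29≡3 → D
M(12)+V(21): 33≡7 → H
O(14)+K(10): 24 → Y
O(14)+G(6): 20 → U
M(12)+M(12): 24 → Y
Z(25)+L(11): 36≡10 → K
H(7)+V(21): 28≡2 → C
Z(25)+K(10): 35≡9 → J
Y(24)+G(6): 30≡4 → E
H(7)+M(12): 19 → T
E(4)+L(11): 15 → P
Z(25)+V(21): 46≡20 → U
R(17)+K(10): 27≡1 → B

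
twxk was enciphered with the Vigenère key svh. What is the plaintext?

Repeat the key across the ciphertext: svhs
t(19)−s(18): 1 → b
w(22)−v(21): 1 → b
x(23)−h(7): 16 → q
k(10)−s(18): -8≡18 → s

bbqs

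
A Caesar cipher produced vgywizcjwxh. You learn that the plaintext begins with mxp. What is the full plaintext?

mxpnzqtanoy

From the crib: v(21)−m(12)=9, so the shift is 9.
Subtract 9 from each ciphertext letter:
v(21): 21−9=12 → m
g(6): 6−9=-3≡23 → x
y(24): 24−9=15 → p
w(22): 22−9=13 → n
i(8): 8−9=-1≡25 → z
z(25): 25−9=16 → q
c(2): 2−9=-7≡19 → t
j(9): 9−9=0 → a
w(22): 22−9=13 → n
x(23): 23−9=14 → o
h(7): 7−9=-2≡24 → y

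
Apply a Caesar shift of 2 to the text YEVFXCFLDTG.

AGXHZEHNFVI

Y(24): 24+2=26≡0 → A
E(4): 4+2=6 → G
V(21): 21+2=23 → X
F(5): 5+2=7 → H
X(23): 23+2=25 → Z
C(2): 2+2=4 → E
F(5): 5+2=7 → H
L(11): 11+2=13 → N
D(3): 3+2=5 → F
T(19): 19+2=21 → V
G(6): 6+2=8 → I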